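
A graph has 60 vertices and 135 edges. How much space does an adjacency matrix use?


Adjacency matrix: V x V grid of entries
Space = V^2 = 60^2 = 60 * 60 = 3600


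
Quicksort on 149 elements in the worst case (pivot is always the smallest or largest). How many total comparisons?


In the worst case, each partition step picks the worst pivot:
  Partition 1: 148 comparisons (n-1 elements to compare)
  Partition 2: 147 comparisons
  Partition 3: 146 comparisons
  Partition 4: 145 comparisons
  Partition 5: 144 comparisons
  ...
  Last partition: 0 comparisons
Total = (n-1) + (n-2) + ... + 1 + 0 = n*(n-1)/2
= 149*148/2 = 11026


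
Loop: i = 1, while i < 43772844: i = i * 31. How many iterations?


i multiplies by 31 each step:
i = 1 -> 31 -> 961 -> 29791 -> 923521 -> 28629151 -> 887503681 (stop)
Iterations = ceil(log_31(43772844)) = 6


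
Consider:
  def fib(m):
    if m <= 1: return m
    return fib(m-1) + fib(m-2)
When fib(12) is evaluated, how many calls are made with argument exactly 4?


Let N(m) = number of times fib(m) is called while evaluating fib(12).
N(12) = 1 (the initial call).
N(11) = 1 (only fib(12) calls it).
For 1 <= m <= 10: fib(m) is called by fib(m+1) and fib(m+2), so
  N(m) = N(m+1) + N(m+2).
fib(0) is called only by fib(2), so N(0) = N(2).
Walk down from m=12:
  N(12)=1, N(11)=1, N(10)=2, N(9)=3, N(8)=5, N(7)=8, N(6)=13, N(5)=21, N(4)=34
N(4) = 34


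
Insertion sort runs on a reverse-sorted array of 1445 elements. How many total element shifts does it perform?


Sum of shifts = 1 + 2 + 3 + ... + 1444
= 1445 * 1444 / 2
= 2086580 / 2
= 1043290


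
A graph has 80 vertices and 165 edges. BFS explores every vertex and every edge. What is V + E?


A full BFS traversal dequeues each vertex once and examines each edge once.
Vertex visits: 80
Edge visits: 165
V + E = 80 + 165 = 245


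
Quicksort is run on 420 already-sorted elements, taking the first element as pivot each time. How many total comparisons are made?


Sum of comparisons per partition:
419 + 418 + ... + 1 + 0
= 420 * (420 - 1) / 2
= 420 * 419 / 2
= 87990


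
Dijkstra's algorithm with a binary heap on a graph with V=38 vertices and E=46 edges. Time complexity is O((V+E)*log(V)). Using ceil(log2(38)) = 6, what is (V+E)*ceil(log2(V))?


Dijkstra with a binary heap: each vertex is extracted once, each edge may relax once.
Each heap operation costs O(log V).
V + E = 38 + 46 = 84
ceil(log2(38)) = 6 (since 2^5 = 32 < 38 <= 64 = 2^6)
Total heap work = (V+E) * ceil(log2(V)) = 84 * 6 = 504


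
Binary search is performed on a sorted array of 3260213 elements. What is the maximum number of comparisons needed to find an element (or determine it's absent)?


Binary search halves the search space each comparison:
  Step 1: search space = 3260213 -> 1630106
  Step 2: search space = 1630106 -> 815053
  Step 3: search space = 815053 -> 407526
  Step 4: search space = 407526 -> 203763
  Step 5: search space = 203763 -> 101881
  Step 6: search space = 101881 -> 50940
  Step 7: search space = 50940 -> 25470
  Step 8: search space = 25470 -> 12735
  Step 9: search space = 12735 -> 6367
  Step 10: search space = 6367 -> 3183
  Step 11: search space = 3183 -> 1591
  Step 12: search space = 1591 -> 795
  Step 13: search space = 795 -> 397
  Step 14: search space = 397 -> 198
  Step 15: search space = 198 -> 99
  Step 16: search space = 99 -> 49
  Step 17: search space = 49 -> 24
  Step 18: search space = 24 -> 12
  Step 19: search space = 12 -> 6
  Step 20: search space = 6 -> 3
  Step 21: search space = 3 -> 1
  Step 22: search space = 1 (final check)
Maximum comparisons = floor(log2(3260213)) + 1 = 21 + 1 = 22


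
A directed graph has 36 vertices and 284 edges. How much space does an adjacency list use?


Adjacency list: one list head per vertex + one entry per edge
Vertex heads: 36
Edge entries: 284
Total = 36 + 284 = 320


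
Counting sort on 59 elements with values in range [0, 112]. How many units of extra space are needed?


Output array size: 59 (to store sorted result)
Count array size: 113 (one slot per possible value, range 0 to 112)
Total extra space = 59 + 113 = 172


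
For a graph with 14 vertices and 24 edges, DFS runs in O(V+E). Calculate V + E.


A full DFS traversal visits each vertex once and examines each edge once.
V = 14
E = 24
Sum = 14 + 24 = 38


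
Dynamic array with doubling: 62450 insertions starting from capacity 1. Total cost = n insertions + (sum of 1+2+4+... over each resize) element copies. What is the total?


n = 62450
Insertion costs: 62450
Resizes copy 1, 2, 4, ... up to the largest power of 2 that is <= n-1 = 62449, i.e. 32768.
Copy costs = 1 + 2 + 4 + 8 + 16 + 32 + 64 + 128 + 256 + 512 + 1024 + 2048 + 4096 + 8192 + 16384 + 32768 = 65535
Total = 62450 + 65535 = 127985


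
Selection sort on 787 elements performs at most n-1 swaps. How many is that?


Each of the 786 passes places one element in its final position.
Pass 1: swap minimum into position 0
Pass 2: swap minimum of remaining into position 1
...
Pass 786: last two elements, one swap
Maximum swaps = 787 - 1 = 786


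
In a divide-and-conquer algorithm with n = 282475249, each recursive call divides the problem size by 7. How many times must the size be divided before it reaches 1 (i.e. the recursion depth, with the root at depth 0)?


Number of divisions = log_7(282475249)
Sizes: 282475249 -> 40353607 -> 5764801 -> 823543 -> 117649 -> 16807 -> 2401 -> 343 -> 49 -> 7 -> 1 (10 divisions)
Recursion depth = 10


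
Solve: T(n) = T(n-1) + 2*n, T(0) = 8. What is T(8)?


Expanding the recurrence:
T(8) = T(7) + 2*8
       = T(6) + 2*7 + 2*8
       ...
       = T(0) + 2*(1 + 2 + ... + 8)
       = 8 + 2 * 8*9/2
       = 8 + 2 * 36
       = 8 + 72 = 80


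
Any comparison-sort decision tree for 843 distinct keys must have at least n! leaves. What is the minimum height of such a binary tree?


A binary decision tree of height h has at most 2^h leaves and needs at least n! of them, so h >= ceil(log2(n!)).
843! is far too large to multiply out, so use Stirling's series:
  ln(n!) ~ n ln n - n + (1/2) ln(2 pi n) + 1/(12n)  (error below 1/(360 n^3), negligible here)
  ln(843) = 6.7369670
  n ln n = 843 * 6.7369670 = 5679.2632
  (1/2) ln(2 pi * 843) = (1/2) ln(5296.7252) = 4.2874
  1/(12*843) = 0.0001
  ln(843!) ~ 5679.2632 - 843 + 4.2874 + 0.0001 = 4840.5507
Convert to base 2: log2(843!) = 4840.5507 / ln 2 = 4840.5507 / 0.69314718 = 6983.4385
ceil(6983.4385) = 6984


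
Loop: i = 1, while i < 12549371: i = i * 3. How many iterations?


i multiplies by 3 each step:
i = 1 -> 3 -> 9 -> 27 -> 81 -> 243 -> 729 -> 2187 -> 6561 -> 19683 -> 59049 -> 177147 -> 531441 -> 1594323 -> 4782969 -> 14348907 (stop)
Iterations = ceil(log_3(12549371)) = 15


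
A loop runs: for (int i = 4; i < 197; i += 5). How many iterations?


Loop starts at i = 4, increments by 5, stops when i >= 197.
Number of iterations = ceil((197 - 4) / 5)
= ceil(193 / 5)
= 39


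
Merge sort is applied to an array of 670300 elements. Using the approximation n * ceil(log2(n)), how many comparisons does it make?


Merge sort divides the array into halves recursively.
Number of levels = ceil(log2(670300)) = 20
At each level, approximately n = 670300 comparisons are needed for merging.
Total comparisons ~ n * ceil(log2(n)) = 670300 * 20 = 13406000


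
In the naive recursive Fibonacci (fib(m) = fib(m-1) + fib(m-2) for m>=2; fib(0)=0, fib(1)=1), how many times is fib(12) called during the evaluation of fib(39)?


Let N(m) = number of times fib(m) is called while evaluating fib(39).
N(39) = 1 (the initial call).
N(38) = 1 (only fib(39) calls it).
For 1 <= m <= 37: fib(m) is called by fib(m+1) and fib(m+2), so
  N(m) = N(m+1) + N(m+2).
fib(0) is called only by fib(2), so N(0) = N(2).
Walk down from m=39:
  N(39)=1, N(38)=1, N(37)=2, N(36)=3, N(35)=5, N(34)=8, N(33)=13, N(32)=21, N(31)=34, N(30)=55, N(29)=89, N(28)=144, N(27)=233, N(26)=377, N(25)=610, N(24)=987, N(23)=1597, N(22)=2584, N(21)=4181, N(20)=6765, N(19)=10946, N(18)=17711, N(17)=28657, N(16)=46368, N(15)=75025, N(14)=121393, N(13)=196418, N(12)=317811
N(12) = 317811


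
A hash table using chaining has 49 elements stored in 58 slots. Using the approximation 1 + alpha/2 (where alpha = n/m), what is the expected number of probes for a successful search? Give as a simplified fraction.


Load factor alpha = n/m = 49/58
Expected probes = 1 + alpha/2 = 1 + 49/(2*58)
= 1 + 49/116
= 116/116 + 49/116
= 165/116


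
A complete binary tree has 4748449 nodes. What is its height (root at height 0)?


In a complete binary tree, level k holds nodes 2^k .. 2^(k+1)-1 (1-indexed).
Height = floor(log2(n)) = floor(log2(4748449)) = 22
Check: 2^22 = 4194304 <= 4748449 < 8388608 = 2^23


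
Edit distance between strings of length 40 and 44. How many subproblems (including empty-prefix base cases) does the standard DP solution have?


The table includes base cases (empty prefixes).
Rows: (m+1) = 41
Columns: (n+1) = 45
Total = 41 * 45 = 1845


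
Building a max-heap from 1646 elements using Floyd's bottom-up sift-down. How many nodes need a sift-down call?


In a heap of 1646 elements (0-indexed array):
  Last element index: 1645
  Parent of last element: floor((1645 - 1) / 2) = 822
  Internal nodes: indices 0 to 822
  Count = floor(1646/2) = 823


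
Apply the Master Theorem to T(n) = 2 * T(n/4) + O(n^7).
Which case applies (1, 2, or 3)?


The Master Theorem: T(n) = a*T(n/b) + O(n^c)
  a = 2, b = 4, c = 7
log_b(a) = log_4(2) ~ 0.5
Compare b^c with a: 4^7 = 16384 > 2, so c > log_b(a).
Since c > log_b(a), Case 3 applies.
T(n) = O(n^7)
Master Theorem case = 3


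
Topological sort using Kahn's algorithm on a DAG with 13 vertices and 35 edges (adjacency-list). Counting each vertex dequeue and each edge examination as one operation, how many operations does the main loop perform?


Kahn's algorithm:
  1. Compute in-degrees: O(V + E)
  2. Process queue: each vertex dequeued once (O(V))
     each edge examined once (O(E))
Total = V + E = 13 + 35 = 48


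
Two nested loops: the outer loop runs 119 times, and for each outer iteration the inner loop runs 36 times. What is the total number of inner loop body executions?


Outer loop: 119 iterations
Inner loop: 36 iterations per outer iteration
Total = 119 * 36 = 4284


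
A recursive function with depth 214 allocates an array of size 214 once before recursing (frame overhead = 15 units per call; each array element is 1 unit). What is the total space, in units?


Array allocation: 214 units (allocated once)
Stack frames: 214 deep * 15 per frame = 3210 units
Total = 214 + 3210 = 3424


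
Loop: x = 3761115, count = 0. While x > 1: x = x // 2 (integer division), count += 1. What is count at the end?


The variable x halves each step:
x = 3761115 -> 1880557 -> 940278 -> 470139 -> 235069 -> 117534 -> 58767 -> 29383 -> 14691 -> 7345 -> 3672 -> 1836 -> 918 -> 459 -> 229 -> 114 -> 57 -> 28 -> 14 -> 7 -> 3 -> 1
Number of halvings = floor(log2(3761115)) = 21


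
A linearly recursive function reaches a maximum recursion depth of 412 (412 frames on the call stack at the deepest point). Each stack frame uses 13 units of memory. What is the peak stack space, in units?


Maximum recursion depth = 412 frames
Memory per frame = 13 units
Total stack space = depth * frame_size
= 412 * 13 = 5356


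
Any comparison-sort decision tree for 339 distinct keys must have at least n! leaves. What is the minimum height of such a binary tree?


A binary decision tree of height h has at most 2^h leaves and needs at least n! of them, so h >= ceil(log2(n!)).
339! is far too large to multiply out, so use Stirling's series:
  ln(n!) ~ n ln n - n + (1/2) ln(2 pi n) + 1/(12n)  (error below 1/(360 n^3), negligible here)
  ln(339) = 5.8260001
  n ln n = 339 * 5.8260001 = 1975.0140
  (1/2) ln(2 pi * 339) = (1/2) ln(2129.9998) = 3.8319
  1/(12*339) = 0.0002
  ln(339!) ~ 1975.0140 - 339 + 3.8319 + 0.0002 = 1639.8461
Convert to base 2: log2(339!) = 1639.8461 / ln 2 = 1639.8461 / 0.69314718 = 2365.7978
ceil(2365.7978) = 2366


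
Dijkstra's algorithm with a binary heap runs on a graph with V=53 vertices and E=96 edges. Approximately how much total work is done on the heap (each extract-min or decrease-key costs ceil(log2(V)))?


Dijkstra with a binary heap: each vertex is extracted once, each edge may relax once.
Each heap operation costs O(log V).
V + E = 53 + 96 = 149
ceil(log2(53)) = 6 (since 2^5 = 32 < 53 <= 64 = 2^6)
Total heap work = (V+E) * ceil(log2(V)) = 149 * 6 = 894


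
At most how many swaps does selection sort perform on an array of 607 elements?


Each of the 606 passes places one element in its final position.
Pass 1: swap minimum into position 0
Pass 2: swap minimum of remaining into position 1
...
Pass 606: last two elements, one swap
Maximum swaps = 607 - 1 = 606


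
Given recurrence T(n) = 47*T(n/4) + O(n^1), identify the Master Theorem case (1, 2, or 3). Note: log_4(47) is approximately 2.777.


Master Theorem parameters: a=47, b=4, c=1
log_b(a) = 2.777
Compare b^c with a: 4^1 = 4 < 47, so c < log_b(a).
Comparing c=1 vs log_b(a)=2.777:
1 < 2.777 => Case 1
Result: T(n) = O(n^(log_4 47)) ~ O(n^2.777)
Master Theorem case = 1


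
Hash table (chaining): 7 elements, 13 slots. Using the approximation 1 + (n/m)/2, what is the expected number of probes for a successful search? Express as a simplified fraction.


Computing expected probes:
alpha = 7/13
= 1 + alpha/2
= 1 + 7/(2*13)
= (2*13 + 7) / (2*13)
= 33/26


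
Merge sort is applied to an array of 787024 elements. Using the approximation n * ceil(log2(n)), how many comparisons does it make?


Merge sort divides the array into halves recursively.
Number of levels = ceil(log2(787024)) = 20
At each level, approximately n = 787024 comparisons are needed for merging.
Total comparisons ~ n * ceil(log2(n)) = 787024 * 20 = 15740480


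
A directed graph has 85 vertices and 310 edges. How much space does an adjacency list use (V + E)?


Adjacency list: one list head per vertex + one entry per edge
Vertex heads: 85
Edge entries: 310
Total = 85 + 310 = 395


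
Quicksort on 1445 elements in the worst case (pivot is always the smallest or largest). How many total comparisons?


In the worst case, each partition step picks the worst pivot:
  Partition 1: 1444 comparisons (n-1 elements to compare)
  Partition 2: 1443 comparisons
  Partition 3: 1442 comparisons
  Partition 4: 1441 comparisons
  Partition 5: 1440 comparisons
  ...
  Last partition: 0 comparisons
Total = (n-1) + (n-2) + ... + 1 + 0 = n*(n-1)/2
= 1445*1444/2 = 1043290


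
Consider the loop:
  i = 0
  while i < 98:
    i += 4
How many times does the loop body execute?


Starting at i = 0, each iteration adds 4.
Iterations until i >= 98:
  Iteration 1: i = 0 -> i = 4
  Iteration 2: i = 4 -> i = 8
  Iteration 3: i = 8 -> i = 12
  Iteration 4: i = 12 -> i = 16
  Iteration 5: i = 16 -> i = 20
  Iteration 6: i = 20 -> i = 24
  Iteration 7: i = 24 -> i = 28
  Iteration 8: i = 28 -> i = 32
  ... continuing ...
Total iterations = ceil(98/4) = 25


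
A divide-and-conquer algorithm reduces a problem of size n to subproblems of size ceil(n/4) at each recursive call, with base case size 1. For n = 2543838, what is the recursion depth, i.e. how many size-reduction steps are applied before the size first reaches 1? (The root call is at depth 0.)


Each step divides the size by 4 (rounding up); after k steps the size is ceil(n/4^k), which equals 1 exactly when 4^k >= n.
So the depth is the smallest k with 4^k >= 2543838, i.e. ceil(log_4(2543838)).
4^10 = 1048576 < 2543838 <= 4194304 = 4^11
Recursion depth = 11


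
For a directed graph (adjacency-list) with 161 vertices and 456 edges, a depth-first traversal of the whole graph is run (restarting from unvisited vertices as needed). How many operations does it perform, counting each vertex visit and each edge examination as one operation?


A full DFS traversal visits each vertex once and examines each edge once.
V = 161
E = 456
Sum = 161 + 456 = 617


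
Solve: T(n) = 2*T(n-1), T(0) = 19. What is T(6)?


Unrolling:
T(6) = 2*T(5) = 2^2*T(4) = ... = 2^6*T(0)
= 2^6 * 19
= 64 * 19 = 1216


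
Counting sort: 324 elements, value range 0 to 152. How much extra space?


n = 324 (output array)
k = 153 (count array for 153 distinct values)
Extra space = 324 + 153 = 477


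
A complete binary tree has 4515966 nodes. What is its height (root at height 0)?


In a complete binary tree, level k holds nodes 2^k .. 2^(k+1)-1 (1-indexed).
Height = floor(log2(n)) = floor(log2(4515966)) = 22
Check: 2^22 = 4194304 <= 4515966 < 8388608 = 2^23


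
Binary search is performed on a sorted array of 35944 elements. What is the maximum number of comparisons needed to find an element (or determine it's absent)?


Binary search halves the search space each comparison:
  Step 1: search space = 35944 -> 17972
  Step 2: search space = 17972 -> 8986
  Step 3: search space = 8986 -> 4493
  Step 4: search space = 4493 -> 2246
  Step 5: search space = 2246 -> 1123
  Step 6: search space = 1123 -> 561
  Step 7: search space = 561 -> 280
  Step 8: search space = 280 -> 140
  Step 9: search space = 140 -> 70
  Step 10: search space = 70 -> 35
  Step 11: search space = 35 -> 17
  Step 12: search space = 17 -> 8
  Step 13: search space = 8 -> 4
  Step 14: search space = 4 -> 2
  Step 15: search space = 2 -> 1
  Step 16: search space = 1 (final check)
Maximum comparisons = floor(log2(35944)) + 1 = 15 + 1 = 16


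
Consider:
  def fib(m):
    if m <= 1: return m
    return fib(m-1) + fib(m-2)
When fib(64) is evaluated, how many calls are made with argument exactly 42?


Let N(m) = number of times fib(m) is called while evaluating fib(64).
N(64) = 1 (the initial call).
N(63) = 1 (only fib(64) calls it).
For 1 <= m <= 62: fib(m) is called by fib(m+1) and fib(m+2), so
  N(m) = N(m+1) + N(m+2).
fib(0) is called only by fib(2), so N(0) = N(2).
Walk down from m=64:
  N(64)=1, N(63)=1, N(62)=2, N(61)=3, N(60)=5, N(59)=8, N(58)=13, N(57)=21, N(56)=34, N(55)=55, N(54)=89, N(53)=144, N(52)=233, N(51)=377, N(50)=610, N(49)=987, N(48)=1597, N(47)=2584, N(46)=4181, N(45)=6765, N(44)=10946, N(43)=17711, N(42)=28657
N(42) = 28657


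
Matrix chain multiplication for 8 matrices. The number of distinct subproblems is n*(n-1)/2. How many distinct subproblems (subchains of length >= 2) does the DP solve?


Subproblems are indexed by (i, j) where i < j.
Number of such pairs = n*(n-1)/2
= 8 * 7 / 2
= 28


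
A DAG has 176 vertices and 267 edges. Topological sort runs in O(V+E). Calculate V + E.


V = 176 (vertex processing)
E = 267 (edge processing)
V + E = 176 + 267 = 443


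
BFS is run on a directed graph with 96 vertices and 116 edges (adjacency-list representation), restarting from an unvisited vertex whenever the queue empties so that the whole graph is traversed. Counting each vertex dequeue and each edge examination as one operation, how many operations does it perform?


A full BFS traversal dequeues each vertex exactly once and examines each directed edge exactly once.
V = 96 (vertex processing cost)
E = 116 (edge examination cost)
Total operations proportional to V + E = 96 + 116 = 212


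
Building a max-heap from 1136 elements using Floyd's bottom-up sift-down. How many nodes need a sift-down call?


In a heap of 1136 elements (0-indexed array):
  Last element index: 1135
  Parent of last element: floor((1135 - 1) / 2) = 567
  Internal nodes: indices 0 to 567
  Count = floor(1136/2) = 568


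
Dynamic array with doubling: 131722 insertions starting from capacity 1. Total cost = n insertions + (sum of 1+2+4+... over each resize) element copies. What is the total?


n = 131722
Insertion costs: 131722
Resizes copy 1, 2, 4, ... up to the largest power of 2 that is <= n-1 = 131721, i.e. 131072.
Copy costs = 1 + 2 + 4 + 8 + 16 + 32 + 64 + 128 + 256 + 512 + 1024 + 2048 + 4096 + 8192 + 16384 + 32768 + 65536 + 131072 = 262143
Total = 131722 + 262143 = 393865


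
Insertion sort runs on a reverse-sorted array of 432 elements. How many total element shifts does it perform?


Sum of shifts = 1 + 2 + 3 + ... + 431
= 432 * 431 / 2
= 186192 / 2
= 93096


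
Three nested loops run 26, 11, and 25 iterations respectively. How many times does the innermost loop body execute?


Loop 1 (outermost): 26 iterations
Loop 2 (middle): 11 iterations per outer
Loop 3 (innermost): 25 iterations per middle
Total = 26 * 11 * 25 = 7150


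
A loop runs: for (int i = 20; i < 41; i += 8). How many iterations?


Loop starts at i = 20, increments by 8, stops when i >= 41.
Number of iterations = ceil((41 - 20) / 8)
= ceil(21 / 8)
= 3


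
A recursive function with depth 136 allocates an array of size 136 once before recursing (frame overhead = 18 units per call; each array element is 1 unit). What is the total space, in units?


Array allocation: 136 units (allocated once)
Stack frames: 136 deep * 18 per frame = 2448 units
Total = 136 + 2448 = 2584


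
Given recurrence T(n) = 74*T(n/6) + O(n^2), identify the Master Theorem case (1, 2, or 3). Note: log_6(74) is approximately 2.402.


Master Theorem parameters: a=74, b=6, c=2
log_b(a) = 2.402
Compare b^c with a: 6^2 = 36 < 74, so c < log_b(a).
Comparing c=2 vs log_b(a)=2.402:
2 < 2.402 => Case 1
Result: T(n) = O(n^(log_6 74)) ~ O(n^2.402)
Master Theorem case = 1


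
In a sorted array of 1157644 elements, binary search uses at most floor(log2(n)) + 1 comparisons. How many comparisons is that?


Halving sequence: 1157644 -> 578822 -> 289411 -> 144705 -> 72352 -> 36176 -> 18088 -> 9044 -> 4522 -> 2261 -> 1130 -> 565 -> 282 -> 141 -> 70 -> 35 -> 17 -> 8 -> 4 -> 2 -> 1
Number of halvings = 20
Max comparisons = 20 + 1 = 21


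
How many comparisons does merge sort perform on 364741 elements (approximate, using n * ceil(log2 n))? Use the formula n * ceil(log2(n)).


Recursion depth: ceil(log2(364741)) = 19
Each recursion level merges n = 364741 elements
Total = 364741 * 19 = 6930079


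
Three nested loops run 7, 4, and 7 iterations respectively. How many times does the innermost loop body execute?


Loop 1 (outermost): 7 iterations
Loop 2 (middle): 4 iterations per outer
Loop 3 (innermost): 7 iterations per middle
Total = 7 * 4 * 7 = 196


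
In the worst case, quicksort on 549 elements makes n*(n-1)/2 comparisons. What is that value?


Sum of comparisons per partition:
548 + 547 + ... + 1 + 0
= 549 * (549 - 1) / 2
= 549 * 548 / 2
= 150426


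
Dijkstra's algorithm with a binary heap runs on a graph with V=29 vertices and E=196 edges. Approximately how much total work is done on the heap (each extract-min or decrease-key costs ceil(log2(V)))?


Dijkstra with a binary heap: each vertex is extracted once, each edge may relax once.
Each heap operation costs O(log V).
V + E = 29 + 196 = 225
ceil(log2(29)) = 5 (since 2^4 = 16 < 29 <= 32 = 2^5)
Total heap work = (V+E) * ceil(log2(V)) = 225 * 5 = 1125


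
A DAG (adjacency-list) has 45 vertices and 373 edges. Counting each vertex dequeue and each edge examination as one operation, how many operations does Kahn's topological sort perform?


V = 45 (vertex processing)
E = 373 (edge processing)
V + E = 45 + 373 = 418


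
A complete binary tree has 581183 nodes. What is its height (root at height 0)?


In a complete binary tree, level k holds nodes 2^k .. 2^(k+1)-1 (1-indexed).
Height = floor(log2(n)) = floor(log2(581183)) = 19
Check: 2^19 = 524288 <= 581183 < 1048576 = 2^20


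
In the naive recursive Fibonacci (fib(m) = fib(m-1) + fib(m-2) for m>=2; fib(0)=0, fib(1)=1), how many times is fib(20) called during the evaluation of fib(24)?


Let N(m) = number of times fib(m) is called while evaluating fib(24).
N(24) = 1 (the initial call).
N(23) = 1 (only fib(24) calls it).
For 1 <= m <= 22: fib(m) is called by fib(m+1) and fib(m+2), so
  N(m) = N(m+1) + N(m+2).
fib(0) is called only by fib(2), so N(0) = N(2).
Walk down from m=24:
  N(24)=1, N(23)=1, N(22)=2, N(21)=3, N(20)=5
N(20) = 5


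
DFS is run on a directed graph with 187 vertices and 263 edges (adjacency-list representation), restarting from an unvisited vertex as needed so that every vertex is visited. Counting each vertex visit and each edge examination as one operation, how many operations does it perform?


A full DFS traversal processes each vertex exactly once (push/pop on stack).
Each directed edge is examined once.
V = 187, E = 263
V + E = 450


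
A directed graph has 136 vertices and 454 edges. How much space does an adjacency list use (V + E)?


Adjacency list: one list head per vertex + one entry per edge
Vertex heads: 136
Edge entries: 454
Total = 136 + 454 = 590


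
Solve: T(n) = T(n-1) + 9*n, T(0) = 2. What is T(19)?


Expanding the recurrence:
T(19) = T(18) + 9*19
       = T(17) + 9*18 + 9*19
       ...
       = T(0) + 9*(1 + 2 + ... + 19)
       = 2 + 9 * 19*20/2
       = 2 + 9 * 190
       = 2 + 1710 = 1712


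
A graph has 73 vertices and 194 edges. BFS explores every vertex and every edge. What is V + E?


A full BFS traversal dequeues each vertex once and examines each edge once.
Vertex visits: 73
Edge visits: 194
V + E = 73 + 194 = 267


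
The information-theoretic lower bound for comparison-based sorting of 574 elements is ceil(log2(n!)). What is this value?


A binary decision tree of height h has at most 2^h leaves and needs at least n! of them, so h >= ceil(log2(n!)).
574! is far too large to multiply out, so use Stirling's series:
  ln(n!) ~ n ln n - n + (1/2) ln(2 pi n) + 1/(12n)  (error below 1/(360 n^3), negligible here)
  ln(574) = 6.3526294
  n ln n = 574 * 6.3526294 = 3646.4093
  (1/2) ln(2 pi * 574) = (1/2) ln(3606.5484) = 4.0953
  1/(12*574) = 0.0001
  ln(574!) ~ 3646.4093 - 574 + 4.0953 + 0.0001 = 3076.5047
Convert to base 2: log2(574!) = 3076.5047 / ln 2 = 3076.5047 / 0.69314718 = 4438.4581
ceil(4438.4581) = 4439


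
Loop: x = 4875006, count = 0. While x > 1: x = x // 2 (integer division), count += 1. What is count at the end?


The variable x halves each step:
x = 4875006 -> 2437503 -> 1218751 -> 609375 -> 304687 -> 152343 -> 76171 -> 38085 -> 19042 -> 9521 -> 4760 -> 2380 -> 1190 -> 595 -> 297 -> 148 -> 74 -> 37 -> 18 -> 9 -> 4 -> 2 -> 1
Number of halvings = floor(log2(4875006)) = 22


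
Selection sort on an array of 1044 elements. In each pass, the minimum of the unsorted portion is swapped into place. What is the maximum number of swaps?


Selection sort performs one swap per pass:
  Pass 1: find min in positions 0 to 1043, swap with position 0
  Pass 2: find min in positions 1 to 1043, swap with position 1
  Pass 3: find min in positions 2 to 1043, swap with position 2
  Pass 4: find min in positions 3 to 1043, swap with position 3
  Pass 5: find min in positions 4 to 1043, swap with position 4
  ... (1038 more passes)
Total passes (and swaps) = n - 1 = 1044 - 1 = 1043


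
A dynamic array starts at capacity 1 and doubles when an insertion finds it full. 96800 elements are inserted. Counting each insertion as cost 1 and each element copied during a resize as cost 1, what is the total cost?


n = 96800
Insertion costs: 96800
Resizes copy 1, 2, 4, ... up to the largest power of 2 that is <= n-1 = 96799, i.e. 65536.
Copy costs = 1 + 2 + 4 + 8 + 16 + 32 + 64 + 128 + 256 + 512 + 1024 + 2048 + 4096 + 8192 + 16384 + 32768 + 65536 = 131071
Total = 96800 + 131071 = 227871


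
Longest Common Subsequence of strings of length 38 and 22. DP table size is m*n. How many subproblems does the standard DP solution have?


DP table indexed by positions in both strings.
First string: 38 positions
Second string: 22 positions
Total = 38 * 22 = 836


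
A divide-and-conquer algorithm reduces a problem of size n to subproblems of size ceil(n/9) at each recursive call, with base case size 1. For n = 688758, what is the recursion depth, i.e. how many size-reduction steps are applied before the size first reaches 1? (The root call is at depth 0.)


Each step divides the size by 9 (rounding up); after k steps the size is ceil(n/9^k), which equals 1 exactly when 9^k >= n.
So the depth is the smallest k with 9^k >= 688758, i.e. ceil(log_9(688758)).
9^6 = 531441 < 688758 <= 4782969 = 9^7
Recursion depth = 7


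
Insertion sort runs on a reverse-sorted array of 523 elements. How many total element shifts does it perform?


Sum of shifts = 1 + 2 + 3 + ... + 522
= 523 * 522 / 2
= 273006 / 2
= 136503


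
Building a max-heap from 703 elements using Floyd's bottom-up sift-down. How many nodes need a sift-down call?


In a heap of 703 elements (0-indexed array):
  Last element index: 702
  Parent of last element: floor((702 - 1) / 2) = 350
  Internal nodes: indices 0 to 350
  Count = floor(703/2) = 351


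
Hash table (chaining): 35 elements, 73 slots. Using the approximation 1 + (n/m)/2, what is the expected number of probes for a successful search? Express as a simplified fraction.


Computing expected probes:
alpha = 35/73
= 1 + alpha/2
= 1 + 35/(2*73)
= (2*73 + 35) / (2*73)
= 181/146


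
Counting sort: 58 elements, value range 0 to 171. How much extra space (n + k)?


n = 58 (output array)
k = 172 (count array for 172 distinct values)
Extra space = 58 + 172 = 230


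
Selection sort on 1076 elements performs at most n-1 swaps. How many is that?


Each of the 1075 passes places one element in its final position.
Pass 1: swap minimum into position 0
Pass 2: swap minimum of remaining into position 1
...
Pass 1075: last two elements, one swap
Maximum swaps = 1076 - 1 = 1075


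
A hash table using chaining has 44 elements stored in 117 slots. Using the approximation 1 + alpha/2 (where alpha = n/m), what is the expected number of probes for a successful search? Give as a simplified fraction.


Load factor alpha = n/m = 44/117
Expected probes = 1 + alpha/2 = 1 + 44/(2*117)
= 1 + 44/234
= 234/234 + 44/234
= 278/234
Simplify: 139/117


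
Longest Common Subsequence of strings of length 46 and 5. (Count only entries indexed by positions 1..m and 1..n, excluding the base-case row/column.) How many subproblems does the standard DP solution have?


DP table indexed by positions in both strings.
First string: 46 positions
Second string: 5 positions
Total = 46 * 5 = 230


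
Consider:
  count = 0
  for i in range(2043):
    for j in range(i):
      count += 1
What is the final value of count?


For each i, the inner loop runs i times:
  i=0: inner runs 0 times
  i=1: inner runs 1 time
  i=2: inner runs 2 times
  i=3: inner runs 3 times
  i=4: inner runs 4 times
  i=5: inner runs 5 times
  i=6: inner runs 6 times
  i=7: inner runs 7 times
  ...
Total = 0 + 1 + 2 + ... + 2042 = 2043*(2043-1)/2 = 2085903


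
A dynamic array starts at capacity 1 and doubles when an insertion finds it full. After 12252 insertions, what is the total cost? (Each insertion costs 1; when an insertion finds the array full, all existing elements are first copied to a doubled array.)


Insertion cost: 12252 (one per element)
Resizes occur just before inserting elements 2, 3, 5, 9, ...
Elements copied at each resize: 1 + 2 + 4 + 8 + 16 + 32 + 64 + 128 + 256 + 512 + 1024 + 2048 + 4096 + 8192
Sum of copies = 16383 (geometric series: 2^k - 1)
Total = 12252 + 16383 = 28635


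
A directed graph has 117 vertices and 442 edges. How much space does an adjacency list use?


Adjacency list: one list head per vertex + one entry per edge
Vertex heads: 117
Edge entries: 442
Total = 117 + 442 = 559


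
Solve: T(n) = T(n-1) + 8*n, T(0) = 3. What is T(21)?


Expanding the recurrence:
T(21) = T(20) + 8*21
       = T(19) + 8*20 + 8*21
       ...
       = T(0) + 8*(1 + 2 + ... + 21)
       = 3 + 8 * 21*22/2
       = 3 + 8 * 231
       = 3 + 1848 = 1851


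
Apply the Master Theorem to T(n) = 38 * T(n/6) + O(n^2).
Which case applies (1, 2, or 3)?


The Master Theorem: T(n) = a*T(n/b) + O(n^c)
  a = 38, b = 6, c = 2
log_b(a) = log_6(38) ~ 2.03
Compare b^c with a: 6^2 = 36 < 38, so c < log_b(a).
Since c < log_b(a), Case 1 applies.
T(n) = O(n^(log_6 38)) ~ O(n^2.03)
Master Theorem case = 1


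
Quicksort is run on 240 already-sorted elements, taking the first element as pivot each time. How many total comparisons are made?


Sum of comparisons per partition:
239 + 238 + ... + 1 + 0
= 240 * (240 - 1) / 2
= 240 * 239 / 2
= 28680


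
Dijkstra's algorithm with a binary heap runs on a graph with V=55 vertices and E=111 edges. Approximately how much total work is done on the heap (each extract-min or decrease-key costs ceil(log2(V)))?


Dijkstra with a binary heap: each vertex is extracted once, each edge may relax once.
Each heap operation costs O(log V).
V + E = 55 + 111 = 166
ceil(log2(55)) = 6 (since 2^5 = 32 < 55 <= 64 = 2^6)
Total heap work = (V+E) * ceil(log2(V)) = 166 * 6 = 996


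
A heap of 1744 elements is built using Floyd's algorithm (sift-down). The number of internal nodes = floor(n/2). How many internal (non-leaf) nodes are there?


Leaf nodes occupy roughly half the array.
Sift-down is called for each internal node, starting from the last one.
Internal nodes = floor(n/2) = floor(1744/2) = 872


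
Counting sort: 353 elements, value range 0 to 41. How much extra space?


n = 353 (output array)
k = 42 (count array for 42 distinct values)
Extra space = 353 + 42 = 395


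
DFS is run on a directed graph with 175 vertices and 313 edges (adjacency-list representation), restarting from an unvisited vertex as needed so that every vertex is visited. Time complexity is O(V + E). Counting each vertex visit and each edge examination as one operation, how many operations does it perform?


A full DFS traversal processes each vertex exactly once (push/pop on stack).
Each directed edge is examined once.
V = 175, E = 313
V + E = 488


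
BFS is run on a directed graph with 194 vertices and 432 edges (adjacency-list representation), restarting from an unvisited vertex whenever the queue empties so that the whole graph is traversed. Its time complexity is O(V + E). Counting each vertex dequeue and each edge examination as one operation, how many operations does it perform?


A full BFS traversal dequeues each vertex exactly once and examines each directed edge exactly once.
V = 194 (vertex processing cost)
E = 432 (edge examination cost)
Total operations proportional to V + E = 194 + 432 = 626


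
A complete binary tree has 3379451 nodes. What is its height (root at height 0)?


In a complete binary tree, level k holds nodes 2^k .. 2^(k+1)-1 (1-indexed).
Height = floor(log2(n)) = floor(log2(3379451)) = 21
Check: 2^21 = 2097152 <= 3379451 < 4194304 = 2^22


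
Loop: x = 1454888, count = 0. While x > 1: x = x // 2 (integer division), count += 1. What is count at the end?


The variable x halves each step:
x = 1454888 -> 727444 -> 363722 -> 181861 -> 90930 -> 45465 -> 22732 -> 11366 -> 5683 -> 2841 -> 1420 -> 710 -> 355 -> 177 -> 88 -> 44 -> 22 -> 11 -> 5 -> 2 -> 1
Number of halvings = floor(log2(1454888)) = 20


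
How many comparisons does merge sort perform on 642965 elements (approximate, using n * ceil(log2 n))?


Recursion depth: ceil(log2(642965)) = 20
Each recursion level merges n = 642965 elements
Total = 642965 * 20 = 12859300


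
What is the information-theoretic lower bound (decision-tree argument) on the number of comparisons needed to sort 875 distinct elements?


A binary decision tree of height h has at most 2^h leaves and needs at least n! of them, so h >= ceil(log2(n!)).
875! is far too large to multiply out, so use Stirling's series:
  ln(n!) ~ n ln n - n + (1/2) ln(2 pi n) + 1/(12n)  (error below 1/(360 n^3), negligible here)
  ln(875) = 6.7742239
  n ln n = 875 * 6.7742239 = 5927.4459
  (1/2) ln(2 pi * 875) = (1/2) ln(5497.7871) = 4.3061
  1/(12*875) = 0.0001
  ln(875!) ~ 5927.4459 - 875 + 4.3061 + 0.0001 = 5056.7521
Convert to base 2: log2(875!) = 5056.7521 / ln 2 = 5056.7521 / 0.69314718 = 7295.3512
ceil(7295.3512) = 7296


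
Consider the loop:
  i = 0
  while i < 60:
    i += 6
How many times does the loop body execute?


Starting at i = 0, each iteration adds 6.
Iterations until i >= 60:
  Iteration 1: i = 0 -> i = 6
  Iteration 2: i = 6 -> i = 12
  Iteration 3: i = 12 -> i = 18
  Iteration 4: i = 18 -> i = 24
  Iteration 5: i = 24 -> i = 30
  Iteration 6: i = 30 -> i = 36
  Iteration 7: i = 36 -> i = 42
  Iteration 8: i = 42 -> i = 48
  ... continuing ...
Total iterations = ceil(60/6) = 10


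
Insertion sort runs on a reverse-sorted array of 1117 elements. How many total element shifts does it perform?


Sum of shifts = 1 + 2 + 3 + ... + 1116
= 1117 * 1116 / 2
= 1246572 / 2
= 623286


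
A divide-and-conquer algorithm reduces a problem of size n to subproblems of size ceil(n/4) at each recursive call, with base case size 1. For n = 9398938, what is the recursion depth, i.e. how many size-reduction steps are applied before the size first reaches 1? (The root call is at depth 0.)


Each step divides the size by 4 (rounding up); after k steps the size is ceil(n/4^k), which equals 1 exactly when 4^k >= n.
So the depth is the smallest k with 4^k >= 9398938, i.e. ceil(log_4(9398938)).
4^11 = 4194304 < 9398938 <= 16777216 = 4^12
Recursion depth = 12


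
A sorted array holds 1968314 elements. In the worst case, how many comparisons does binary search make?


Halving sequence: 1968314 -> 984157 -> 492078 -> 246039 -> 123019 -> 61509 -> 30754 -> 15377 -> 7688 -> 3844 -> 1922 -> 961 -> 480 -> 240 -> 120 -> 60 -> 30 -> 15 -> 7 -> 3 -> 1
Number of halvings = 20
Max comparisons = 20 + 1 = 21


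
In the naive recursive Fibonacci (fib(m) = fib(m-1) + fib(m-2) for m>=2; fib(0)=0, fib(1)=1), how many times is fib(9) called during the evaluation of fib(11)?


Let N(m) = number of times fib(m) is called while evaluating fib(11).
N(11) = 1 (the initial call).
N(10) = 1 (only fib(11) calls it).
For 1 <= m <= 9: fib(m) is called by fib(m+1) and fib(m+2), so
  N(m) = N(m+1) + N(m+2).
fib(0) is called only by fib(2), so N(0) = N(2).
Walk down from m=11:
  N(11)=1, N(10)=1, N(9)=2
N(9) = 2


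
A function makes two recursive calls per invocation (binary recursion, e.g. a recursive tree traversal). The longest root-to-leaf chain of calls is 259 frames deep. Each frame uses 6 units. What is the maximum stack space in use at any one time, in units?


Binary recursion: the two calls run one after the other, so only one root-to-leaf chain of frames is on the stack at a time.
Maximum depth (longest chain) = 259 frames
Each frame = 6 units
Max stack space = 259 * 6 = 1554


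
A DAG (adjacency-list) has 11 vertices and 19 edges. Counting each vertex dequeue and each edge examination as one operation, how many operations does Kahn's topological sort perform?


V = 11 (vertex processing)
E = 19 (edge processing)
V + E = 11 + 19 = 30


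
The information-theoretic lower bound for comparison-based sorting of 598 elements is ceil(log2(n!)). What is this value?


A binary decision tree of height h has at most 2^h leaves and needs at least n! of them, so h >= ceil(log2(n!)).
598! is far too large to multiply out, so use Stirling's series:
  ln(n!) ~ n ln n - n + (1/2) ln(2 pi n) + 1/(12n)  (error below 1/(360 n^3), negligible here)
  ln(598) = 6.3935908
  n ln n = 598 * 6.3935908 = 3823.3673
  (1/2) ln(2 pi * 598) = (1/2) ln(3757.3448) = 4.1157
  1/(12*598) = 0.0001
  ln(598!) ~ 3823.3673 - 598 + 4.1157 + 0.0001 = 3229.4831
Convert to base 2: log2(598!) = 3229.4831 / ln 2 = 3229.4831 / 0.69314718 = 4659.1593
ceil(4659.1593) = 4660


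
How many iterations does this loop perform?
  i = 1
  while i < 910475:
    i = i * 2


The loop variable doubles each iteration:
i = 1 -> 2 -> 4 -> 8 -> 16 -> 32 -> 64 -> 128 -> 256 -> 512 -> 1024 -> 2048 -> 4096 -> 8192 -> 16384 -> 32768 -> 65536 -> 131072 -> 262144 -> 524288 -> 1048576 (stop, 1048576 >= 910475)
Number of doublings = ceil(log2(910475)) = 20


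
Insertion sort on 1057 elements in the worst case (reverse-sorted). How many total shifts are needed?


In the worst case (reverse-sorted), each element shifts past all previous:
  Element 1: 1 shifts
  Element 2: 2 shifts
  Element 3: 3 shifts
  Element 4: 4 shifts
  Element 5: 5 shifts
  ...
  Element 1056: 1056 shifts
Total = 1 + 2 + ... + 1056
= 1057*(1057-1)/2 = 558096
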